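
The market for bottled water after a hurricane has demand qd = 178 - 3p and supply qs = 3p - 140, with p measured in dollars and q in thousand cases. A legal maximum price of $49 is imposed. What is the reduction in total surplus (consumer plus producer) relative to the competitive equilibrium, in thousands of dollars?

Equilibrium: 178 - 3p = 3p - 140, so 318 = 6p and p* = 53, q* = 19.
Because the ceiling (49) lies below the market-clearing price, it is binding.
At p = 49: qd = 178 - 3·49 = 31 and qs = 3·49 - 140 = 7.
Quantity traded falls to 7. At q = 7 the demand price is (178 - 7)/3 = 57 and the supply price is (140 + 7)/3 = 49.
Deadweight loss = ½ · (57 - 49) · (19 - 7) = ½ · 8 · 12 = 48.

48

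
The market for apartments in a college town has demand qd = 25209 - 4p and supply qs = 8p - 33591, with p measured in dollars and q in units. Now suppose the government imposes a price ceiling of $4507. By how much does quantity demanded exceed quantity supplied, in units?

4716

Equilibrium: 25209 - 4p = 8p - 33591, so 58800 = 12p and p* = 4900, q* = 5609.
Because the ceiling (4507) lies below the market-clearing price, it is binding.
At p = 4507: qd = 25209 - 4·4507 = 7181 and qs = 8·4507 - 33591 = 2465.
Shortage = qd - qs = 7181 - 2465 = 4716.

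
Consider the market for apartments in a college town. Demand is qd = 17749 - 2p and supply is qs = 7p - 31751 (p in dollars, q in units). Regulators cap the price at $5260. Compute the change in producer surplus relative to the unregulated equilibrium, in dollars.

-1418160

Without the control the market clears where 17749 - 2p = 7p - 31751, i.e. p* = 5500 and q* = 6749.
Since 5260 < 5500, the ceiling is binding.
At p = 5260: qd = 17749 - 2·5260 = 7229 and qs = 7·5260 - 31751 = 5069.
Producer surplus without the control is ½ · (5500 - 31751/7) · 6749 = 45549001/14.
With the ceiling, producers sell 5069 units at 5260, so PS = ½ · (5260 - 31751/7) · 5069 = 25694761/14.
Change in producer surplus = 25694761/14 - 45549001/14 = -1418160.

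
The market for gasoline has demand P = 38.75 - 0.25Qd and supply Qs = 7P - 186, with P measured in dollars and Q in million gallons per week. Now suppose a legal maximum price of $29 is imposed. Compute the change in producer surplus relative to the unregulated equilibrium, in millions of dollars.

-48

Rearranging demand gives Qd = 155 - 4P. In a free market, 155 - 4P = 7P - 186 gives the equilibrium P* = 31, Q* = 31.
Because the ceiling (29) lies below the market-clearing price, it is binding.
At P = 29: Qd = 155 - 4·29 = 39 and Qs = 7·29 - 186 = 17.
Producer surplus without the control is ½ · (31 - 186/7) · 31 = 961/14.
With the ceiling, producers sell 17 units at 29, so PS = ½ · (29 - 186/7) · 17 = 289/14.
Change in producer surplus = 289/14 - 961/14 = -48.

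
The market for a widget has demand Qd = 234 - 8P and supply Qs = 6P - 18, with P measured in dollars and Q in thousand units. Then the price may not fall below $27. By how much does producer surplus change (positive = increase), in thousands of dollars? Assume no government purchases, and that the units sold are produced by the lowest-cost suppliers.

-270

In a free market, 234 - 8P = 6P - 18 gives the equilibrium P* = 18, Q* = 90.
Since 27 > 18, the floor is binding.
At P = 27: Qd = 234 - 8·27 = 18 and Qs = 6·27 - 18 = 144.
Producer surplus without the control is ½ · (18 - 3) · 90 = 675.
With the floor, 18 units are sold at 27. The supply price at Q = 18 is 6, so PS = ½ · [(27 - 3) + (27 - 6)] · 18 = 405.
Change in producer surplus = 405 - 675 = -270.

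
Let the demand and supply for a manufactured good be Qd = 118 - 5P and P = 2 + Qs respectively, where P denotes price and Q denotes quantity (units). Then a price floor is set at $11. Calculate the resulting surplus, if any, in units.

0

Rearranging supply gives Qs = P - 2. Setting quantity demanded equal to quantity supplied, 118 - 5P = P - 2, gives P* = 20 and Q* = 18.
Since 11 is below P* = 20, the floor does not bind and the free-market outcome prevails.
Since the control does not bind, there is no surplus.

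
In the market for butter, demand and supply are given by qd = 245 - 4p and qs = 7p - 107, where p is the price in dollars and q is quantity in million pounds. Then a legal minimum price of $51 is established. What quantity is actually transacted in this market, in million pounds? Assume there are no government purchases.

41

In a free market, 245 - 4p = 7p - 107 gives the equilibrium p* = 32, q* = 117.
The floor of 51 is above the equilibrium price 32, so it binds.
At p = 51: qd = 245 - 4·51 = 41 and qs = 7·51 - 107 = 250.
The quantity actually transacted is the short side, demand: 41.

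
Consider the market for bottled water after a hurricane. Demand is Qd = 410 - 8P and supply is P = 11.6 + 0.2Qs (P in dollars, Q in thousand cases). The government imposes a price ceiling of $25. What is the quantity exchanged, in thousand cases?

67

Rearranging supply gives Qs = 5P - 58. In a free market, 410 - 8P = 5P - 58 gives the equilibrium P* = 36, Q* = 122.
The ceiling of 25 is below the equilibrium price 36, so it binds.
At P = 25: Qd = 410 - 8·25 = 210 and Qs = 5·25 - 58 = 67.
The quantity actually transacted is the short side, supply: 67.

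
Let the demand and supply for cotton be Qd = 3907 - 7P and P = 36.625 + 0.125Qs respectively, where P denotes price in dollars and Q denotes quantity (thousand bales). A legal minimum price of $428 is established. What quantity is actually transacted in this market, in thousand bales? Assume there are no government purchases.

Rearranging supply gives Qs = 8P - 293. In a free market, 3907 - 7P = 8P - 293 gives the equilibrium P* = 280, Q* = 1947.
Since 428 > 280, the floor is binding.
At P = 428: Qd = 3907 - 7·428 = 911 and Qs = 8·428 - 293 = 3131.
The quantity actually transacted is the short side, demand: 911.

911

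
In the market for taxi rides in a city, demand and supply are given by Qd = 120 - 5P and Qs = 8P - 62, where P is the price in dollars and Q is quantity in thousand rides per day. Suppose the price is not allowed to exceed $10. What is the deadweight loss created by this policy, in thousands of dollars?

166.4

In a free market, 120 - 5P = 8P - 62 gives the equilibrium P* = 14, Q* = 50.
The ceiling of 10 is below the equilibrium price 14, so it binds.
At P = 10: Qd = 120 - 5·10 = 70 and Qs = 8·10 - 62 = 18.
Quantity traded falls to 18. At Q = 18 the demand price is (120 - 18)/5 = 20.4 and the supply price is (62 + 18)/8 = 10.
Deadweight loss = ½ · (20.4 - 10) · (50 - 18) = ½ · 10.4 · 32 = 166.4.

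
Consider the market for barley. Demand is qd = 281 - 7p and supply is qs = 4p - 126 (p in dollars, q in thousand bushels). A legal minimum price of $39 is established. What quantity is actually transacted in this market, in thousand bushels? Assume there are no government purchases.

Equilibrium: 281 - 7p = 4p - 126, so 407 = 11p and p* = 37, q* = 22.
Since 39 > 37, the floor is binding.
At p = 39: qd = 281 - 7·39 = 8 and qs = 4·39 - 126 = 30.
The quantity actually transacted is the short side, demand: 8.

8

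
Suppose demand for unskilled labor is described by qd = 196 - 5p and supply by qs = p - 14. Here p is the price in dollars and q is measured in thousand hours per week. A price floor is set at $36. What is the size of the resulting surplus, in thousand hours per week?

6

In a free market, 196 - 5p = p - 14 gives the equilibrium p* = 35, q* = 21.
The floor of 36 is above the equilibrium price 35, so it binds.
At p = 36: qd = 196 - 5·36 = 16 and qs = 36 - 14 = 22.
Surplus = qs - qd = 22 - 16 = 6.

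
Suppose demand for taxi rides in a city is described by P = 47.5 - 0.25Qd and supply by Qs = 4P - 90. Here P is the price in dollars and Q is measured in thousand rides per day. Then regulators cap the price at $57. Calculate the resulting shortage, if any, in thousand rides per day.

Rearranging demand gives Qd = 190 - 4P. Equilibrium: 190 - 4P = 4P - 90, so 280 = 8P and P* = 35, Q* = 50.
Since 57 is above P* = 35, the ceiling does not bind and the free-market outcome prevails.
Since the control does not bind, there is no shortage.

0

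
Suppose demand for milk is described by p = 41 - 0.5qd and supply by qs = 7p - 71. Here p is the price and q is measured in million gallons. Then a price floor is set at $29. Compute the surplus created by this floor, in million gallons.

Rearranging demand gives qd = 82 - 2p. Setting quantity demanded equal to quantity supplied, 82 - 2p = 7p - 71, gives p* = 17 and q* = 48.
Since 29 > 17, the floor is binding.
At p = 29: qd = 82 - 2·29 = 24 and qs = 7·29 - 71 = 132.
Surplus = qs - qd = 132 - 24 = 108.

108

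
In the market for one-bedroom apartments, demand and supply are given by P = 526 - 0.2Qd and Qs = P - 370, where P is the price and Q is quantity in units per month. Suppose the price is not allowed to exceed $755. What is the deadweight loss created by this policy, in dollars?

0

Rearranging demand gives Qd = 2630 - 5P. Without the control the market clears where 2630 - 5P = P - 370, i.e. P* = 500 and Q* = 130.
The ceiling of 755 is above the equilibrium price 500, so it is not binding; the market clears at P* = 500, Q* = 130.
Since the control does not bind, no trades are prevented and deadweight loss is zero.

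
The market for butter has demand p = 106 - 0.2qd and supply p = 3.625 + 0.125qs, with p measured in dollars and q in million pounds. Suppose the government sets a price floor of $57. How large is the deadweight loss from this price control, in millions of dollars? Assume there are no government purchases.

Rearranging demand gives qd = 530 - 5p; rearranging supply gives qs = 8p - 29. Equilibrium: 530 - 5p = 8p - 29, so 559 = 13p and p* = 43, q* = 315.
Because the floor (57) lies above the market-clearing price, it is binding.
At p = 57: qd = 530 - 5·57 = 245 and qs = 8·57 - 29 = 427.
Quantity traded falls to 245. At q = 245 the demand price is (530 - 245)/5 = 57 and the supply price is (29 + 245)/8 = 34.25.
Deadweight loss = ½ · (57 - 34.25) · (315 - 245) = ½ · 22.75 · 70 = 796.25.

796.25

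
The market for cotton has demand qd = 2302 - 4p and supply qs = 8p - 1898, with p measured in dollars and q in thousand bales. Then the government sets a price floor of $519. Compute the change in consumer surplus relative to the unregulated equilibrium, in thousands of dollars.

-95316

Without the control the market clears where 2302 - 4p = 8p - 1898, i.e. p* = 350 and q* = 902.
The floor of 519 is above the equilibrium price 350, so it binds.
At p = 519: qd = 2302 - 4·519 = 226 and qs = 8·519 - 1898 = 2254.
Consumer surplus without the control is ½ · (575.5 - 350) · 902 = 101700.5.
With the floor, consumers buy 226 units at 519, so CS = ½ · (575.5 - 519) · 226 = 6384.5.
Change in consumer surplus = 6384.5 - 101700.5 = -95316.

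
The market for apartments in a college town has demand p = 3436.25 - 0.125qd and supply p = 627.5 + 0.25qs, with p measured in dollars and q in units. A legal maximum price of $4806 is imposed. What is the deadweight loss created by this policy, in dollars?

Rearranging demand gives qd = 27490 - 8p; rearranging supply gives qs = 4p - 2510. Without the control the market clears where 27490 - 8p = 4p - 2510, i.e. p* = 2500 and q* = 7490.
The ceiling of 4806 is above the equilibrium price 2500, so it is not binding; the market clears at p* = 2500, q* = 7490.
Since the control does not bind, no trades are prevented and deadweight loss is zero.

0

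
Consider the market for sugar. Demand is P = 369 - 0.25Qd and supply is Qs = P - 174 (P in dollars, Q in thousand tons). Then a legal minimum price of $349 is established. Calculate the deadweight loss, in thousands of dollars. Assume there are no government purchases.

Rearranging demand gives Qd = 1476 - 4P. Without the control the market clears where 1476 - 4P = P - 174, i.e. P* = 330 and Q* = 156.
The floor of 349 is above the equilibrium price 330, so it binds.
At P = 349: Qd = 1476 - 4·349 = 80 and Qs = 349 - 174 = 175.
Quantity traded falls to 80. At Q = 80 the demand price is (1476 - 80)/4 = 349 and the supply price is 174 + 80 = 254.
Deadweight loss = ½ · (349 - 254) · (156 - 80) = ½ · 95 · 76 = 3610.

3610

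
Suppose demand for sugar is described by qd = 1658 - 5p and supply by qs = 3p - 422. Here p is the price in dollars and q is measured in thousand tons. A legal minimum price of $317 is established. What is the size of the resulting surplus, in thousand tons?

456

Without the control the market clears where 1658 - 5p = 3p - 422, i.e. p* = 260 and q* = 358.
Because the floor (317) lies above the market-clearing price, it is binding.
At p = 317: qd = 1658 - 5·317 = 73 and qs = 3·317 - 422 = 529.
Surplus = qs - qd = 529 - 73 = 456.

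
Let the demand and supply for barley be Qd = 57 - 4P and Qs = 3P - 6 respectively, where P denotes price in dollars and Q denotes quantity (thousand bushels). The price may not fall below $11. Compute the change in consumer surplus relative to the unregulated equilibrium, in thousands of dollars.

In a free market, 57 - 4P = 3P - 6 gives the equilibrium P* = 9, Q* = 21.
Because the floor (11) lies above the market-clearing price, it is binding.
At P = 11: Qd = 57 - 4·11 = 13 and Qs = 3·11 - 6 = 27.
Consumer surplus without the control is ½ · (14.25 - 9) · 21 = 55.125.
With the floor, consumers buy 13 units at 11, so CS = ½ · (14.25 - 11) · 13 = 21.125.
Change in consumer surplus = 21.125 - 55.125 = -34.

-34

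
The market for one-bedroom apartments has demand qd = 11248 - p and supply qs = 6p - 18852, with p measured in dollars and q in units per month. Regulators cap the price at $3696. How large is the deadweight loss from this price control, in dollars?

7661136

Setting quantity demanded equal to quantity supplied, 11248 - p = 6p - 18852, gives p* = 4300 and q* = 6948.
The ceiling of 3696 is below the equilibrium price 4300, so it binds.
At p = 3696: qd = 11248 - 3696 = 7552 and qs = 6·3696 - 18852 = 3324.
Quantity traded falls to 3324. At q = 3324 the demand price is 11248 - 3324 = 7924 and the supply price is (18852 + 3324)/6 = 3696.
Deadweight loss = ½ · (7924 - 3696) · (6948 - 3324) = ½ · 4228 · 3624 = 7661136.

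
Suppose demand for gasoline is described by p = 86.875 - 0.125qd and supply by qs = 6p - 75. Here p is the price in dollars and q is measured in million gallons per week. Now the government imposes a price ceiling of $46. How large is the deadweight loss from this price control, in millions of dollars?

Rearranging demand gives qd = 695 - 8p. Without the control the market clears where 695 - 8p = 6p - 75, i.e. p* = 55 and q* = 255.
The ceiling of 46 is below the equilibrium price 55, so it binds.
At p = 46: qd = 695 - 8·46 = 327 and qs = 6·46 - 75 = 201.
Quantity traded falls to 201. At q = 201 the demand price is (695 - 201)/8 = 61.75 and the supply price is (75 + 201)/6 = 46.
Deadweight loss = ½ · (61.75 - 46) · (255 - 201) = ½ · 15.75 · 54 = 425.25.

425.25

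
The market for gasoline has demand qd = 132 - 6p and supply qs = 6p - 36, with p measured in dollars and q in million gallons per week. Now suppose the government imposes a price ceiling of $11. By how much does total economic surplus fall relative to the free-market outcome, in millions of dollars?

In a free market, 132 - 6p = 6p - 36 gives the equilibrium p* = 14, q* = 48.
Because the ceiling (11) lies below the market-clearing price, it is binding.
At p = 11: qd = 132 - 6·11 = 66 and qs = 6·11 - 36 = 30.
Quantity traded falls to 30. At q = 30 the demand price is (132 - 30)/6 = 17 and the supply price is (36 + 30)/6 = 11.
Deadweight loss = ½ · (17 - 11) · (48 - 30) = ½ · 6 · 18 = 54.

54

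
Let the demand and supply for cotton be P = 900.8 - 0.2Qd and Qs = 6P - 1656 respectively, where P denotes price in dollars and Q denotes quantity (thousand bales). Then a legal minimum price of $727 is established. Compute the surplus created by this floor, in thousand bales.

Rearranging demand gives Qd = 4504 - 5P. Equilibrium: 4504 - 5P = 6P - 1656, so 6160 = 11P and P* = 560, Q* = 1704.
Since 727 > 560, the floor is binding.
At P = 727: Qd = 4504 - 5·727 = 869 and Qs = 6·727 - 1656 = 2706.
Surplus = Qs - Qd = 2706 - 869 = 1837.

1837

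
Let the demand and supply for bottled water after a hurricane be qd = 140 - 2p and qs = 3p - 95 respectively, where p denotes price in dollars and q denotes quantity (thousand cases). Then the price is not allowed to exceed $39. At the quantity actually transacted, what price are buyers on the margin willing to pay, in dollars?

59

In a free market, 140 - 2p = 3p - 95 gives the equilibrium p* = 47, q* = 46.
Because the ceiling (39) lies below the market-clearing price, it is binding.
At p = 39: qd = 140 - 2·39 = 62 and qs = 3·39 - 95 = 22.
Only 22 units reach the market. On the demand curve, the marginal buyer's willingness to pay at q = 22 is (140 - 22)/2 = 59.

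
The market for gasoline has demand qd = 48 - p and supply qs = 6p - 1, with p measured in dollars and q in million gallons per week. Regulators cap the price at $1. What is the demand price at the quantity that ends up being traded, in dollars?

43

In a free market, 48 - p = 6p - 1 gives the equilibrium p* = 7, q* = 41.
Because the ceiling (1) lies below the market-clearing price, it is binding.
At p = 1: qd = 48 - 1 = 47 and qs = 6·1 - 1 = 5.
Only 5 units reach the market. On the demand curve, the marginal buyer's willingness to pay at q = 5 is (48 - 5) = 43.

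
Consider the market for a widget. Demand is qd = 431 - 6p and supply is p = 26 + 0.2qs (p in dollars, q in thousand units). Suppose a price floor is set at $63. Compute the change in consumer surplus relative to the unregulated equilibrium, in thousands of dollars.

-1068

Rearranging supply gives qs = 5p - 130. Equilibrium: 431 - 6p = 5p - 130, so 561 = 11p and p* = 51, q* = 125.
Since 63 > 51, the floor is binding.
At p = 63: qd = 431 - 6·63 = 53 and qs = 5·63 - 130 = 185.
Consumer surplus without the control is ½ · (431/6 - 51) · 125 = 15625/12.
With the floor, consumers buy 53 units at 63, so CS = ½ · (431/6 - 63) · 53 = 2809/12.
Change in consumer surplus = 2809/12 - 15625/12 = -1068.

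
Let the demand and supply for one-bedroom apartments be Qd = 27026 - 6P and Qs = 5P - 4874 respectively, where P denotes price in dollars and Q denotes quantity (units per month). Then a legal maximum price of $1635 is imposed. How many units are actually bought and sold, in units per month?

3301

Equilibrium: 27026 - 6P = 5P - 4874, so 31900 = 11P and P* = 2900, Q* = 9626.
Since 1635 < 2900, the ceiling is binding.
At P = 1635: Qd = 27026 - 6·1635 = 17216 and Qs = 5·1635 - 4874 = 3301.
The quantity actually transacted is the short side, supply: 3301.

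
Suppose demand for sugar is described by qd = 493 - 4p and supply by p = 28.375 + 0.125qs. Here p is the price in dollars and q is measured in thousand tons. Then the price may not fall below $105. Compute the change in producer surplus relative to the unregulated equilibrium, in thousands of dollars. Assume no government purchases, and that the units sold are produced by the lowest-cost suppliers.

Rearranging supply gives qs = 8p - 227. Equilibrium: 493 - 4p = 8p - 227, so 720 = 12p and p* = 60, q* = 253.
The floor of 105 is above the equilibrium price 60, so it binds.
At p = 105: qd = 493 - 4·105 = 73 and qs = 8·105 - 227 = 613.
Producer surplus without the control is ½ · (60 - 28.375) · 253 = 4000.5625.
With the floor, 73 units are sold at 105. The supply price at q = 73 is 37.5, so PS = ½ · [(105 - 28.375) + (105 - 37.5)] · 73 = 5260.5625.
Change in producer surplus = 5260.5625 - 4000.5625 = 1260.

1260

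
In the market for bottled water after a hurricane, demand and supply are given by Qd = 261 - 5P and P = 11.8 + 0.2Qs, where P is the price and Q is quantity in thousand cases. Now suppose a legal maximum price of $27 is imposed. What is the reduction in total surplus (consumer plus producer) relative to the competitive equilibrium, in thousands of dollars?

125

Rearranging supply gives Qs = 5P - 59. Setting quantity demanded equal to quantity supplied, 261 - 5P = 5P - 59, gives P* = 32 and Q* = 101.
The ceiling of 27 is below the equilibrium price 32, so it binds.
At P = 27: Qd = 261 - 5·27 = 126 and Qs = 5·27 - 59 = 76.
Quantity traded falls to 76. At Q = 76 the demand price is (261 - 76)/5 = 37 and the supply price is (59 + 76)/5 = 27.
Deadweight loss = ½ · (37 - 27) · (101 - 76) = ½ · 10 · 25 = 125.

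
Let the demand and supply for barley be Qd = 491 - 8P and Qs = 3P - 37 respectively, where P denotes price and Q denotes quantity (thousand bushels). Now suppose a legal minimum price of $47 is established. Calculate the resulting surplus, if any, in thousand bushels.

Setting quantity demanded equal to quantity supplied, 491 - 8P = 3P - 37, gives P* = 48 and Q* = 107.
Since 47 is below P* = 48, the floor does not bind and the free-market outcome prevails.
Since the control does not bind, there is no surplus.

0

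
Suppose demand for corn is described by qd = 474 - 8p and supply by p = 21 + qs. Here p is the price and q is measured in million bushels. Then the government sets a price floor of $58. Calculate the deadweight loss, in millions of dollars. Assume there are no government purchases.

324

Rearranging supply gives qs = p - 21. Equilibrium: 474 - 8p = p - 21, so 495 = 9p and p* = 55, q* = 34.
The floor of 58 is above the equilibrium price 55, so it binds.
At p = 58: qd = 474 - 8·58 = 10 and qs = 58 - 21 = 37.
Quantity traded falls to 10. At q = 10 the demand price is (474 - 10)/8 = 58 and the supply price is 21 + 10 = 31.
Deadweight loss = ½ · (58 - 31) · (34 - 10) = ½ · 27 · 24 = 324.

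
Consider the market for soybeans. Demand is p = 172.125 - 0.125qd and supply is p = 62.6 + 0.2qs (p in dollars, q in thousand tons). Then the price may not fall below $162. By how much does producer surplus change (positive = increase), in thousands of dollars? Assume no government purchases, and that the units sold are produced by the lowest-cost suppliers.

Rearranging demand gives qd = 1377 - 8p; rearranging supply gives qs = 5p - 313. Without the control the market clears where 1377 - 8p = 5p - 313, i.e. p* = 130 and q* = 337.
The floor of 162 is above the equilibrium price 130, so it binds.
At p = 162: qd = 1377 - 8·162 = 81 and qs = 5·162 - 313 = 497.
Producer surplus without the control is ½ · (130 - 62.6) · 337 = 11356.9.
With the floor, 81 units are sold at 162. The supply price at q = 81 is 78.8, so PS = ½ · [(162 - 62.6) + (162 - 78.8)] · 81 = 7395.3.
Change in producer surplus = 7395.3 - 11356.9 = -3961.6.

-3961.6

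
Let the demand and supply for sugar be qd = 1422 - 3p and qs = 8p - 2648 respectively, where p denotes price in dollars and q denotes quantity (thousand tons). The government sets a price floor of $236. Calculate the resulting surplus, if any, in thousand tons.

0

Without the control the market clears where 1422 - 3p = 8p - 2648, i.e. p* = 370 and q* = 312.
The floor of 236 is below the equilibrium price 370, so it is not binding; the market clears at p* = 370, q* = 312.
Since the control does not bind, there is no surplus.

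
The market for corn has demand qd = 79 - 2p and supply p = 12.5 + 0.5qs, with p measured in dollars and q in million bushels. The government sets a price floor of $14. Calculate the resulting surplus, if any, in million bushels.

Rearranging supply gives qs = 2p - 25. Without the control the market clears where 79 - 2p = 2p - 25, i.e. p* = 26 and q* = 27.
Since 14 is below p* = 26, the floor does not bind and the free-market outcome prevails.
Since the control does not bind, there is no surplus.

0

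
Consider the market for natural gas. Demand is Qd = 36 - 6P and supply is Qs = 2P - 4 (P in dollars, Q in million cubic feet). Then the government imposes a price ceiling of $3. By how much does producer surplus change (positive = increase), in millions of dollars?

Equilibrium: 36 - 6P = 2P - 4, so 40 = 8P and P* = 5, Q* = 6.
Since 3 < 5, the ceiling is binding.
At P = 3: Qd = 36 - 6·3 = 18 and Qs = 2·3 - 4 = 2.
Producer surplus without the control is ½ · (5 - 2) · 6 = 9.
With the ceiling, producers sell 2 units at 3, so PS = ½ · (3 - 2) · 2 = 1.
Change in producer surplus = 1 - 9 = -8.

-8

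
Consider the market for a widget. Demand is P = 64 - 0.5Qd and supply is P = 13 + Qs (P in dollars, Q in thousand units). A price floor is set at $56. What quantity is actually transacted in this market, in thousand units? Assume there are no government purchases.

16

Rearranging demand gives Qd = 128 - 2P; rearranging supply gives Qs = P - 13. Without the control the market clears where 128 - 2P = P - 13, i.e. P* = 47 and Q* = 34.
Because the floor (56) lies above the market-clearing price, it is binding.
At P = 56: Qd = 128 - 2·56 = 16 and Qs = 56 - 13 = 43.
The quantity actually transacted is the short side, demand: 16.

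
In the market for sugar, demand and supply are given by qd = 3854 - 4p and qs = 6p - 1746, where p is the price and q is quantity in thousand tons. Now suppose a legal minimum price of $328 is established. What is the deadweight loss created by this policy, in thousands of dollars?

0

In a free market, 3854 - 4p = 6p - 1746 gives the equilibrium p* = 560, q* = 1614.
The floor of 328 is below the equilibrium price 560, so it is not binding; the market clears at p* = 560, q* = 1614.
Since the control does not bind, no trades are prevented and deadweight loss is zero.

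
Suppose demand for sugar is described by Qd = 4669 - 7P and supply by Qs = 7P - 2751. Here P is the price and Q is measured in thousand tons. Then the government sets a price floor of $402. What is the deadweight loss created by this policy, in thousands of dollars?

0

In a free market, 4669 - 7P = 7P - 2751 gives the equilibrium P* = 530, Q* = 959.
Since 402 is below P* = 530, the floor does not bind and the free-market outcome prevails.
Since the control does not bind, no trades are prevented and deadweight loss is zero.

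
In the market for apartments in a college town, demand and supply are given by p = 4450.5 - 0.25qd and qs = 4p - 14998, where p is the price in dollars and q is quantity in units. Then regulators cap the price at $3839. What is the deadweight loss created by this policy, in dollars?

272484

Rearranging demand gives qd = 17802 - 4p. Setting quantity demanded equal to quantity supplied, 17802 - 4p = 4p - 14998, gives p* = 4100 and q* = 1402.
Since 3839 < 4100, the ceiling is binding.
At p = 3839: qd = 17802 - 4·3839 = 2446 and qs = 4·3839 - 14998 = 358.
Quantity traded falls to 358. At q = 358 the demand price is (17802 - 358)/4 = 4361 and the supply price is (14998 + 358)/4 = 3839.
Deadweight loss = ½ · (4361 - 3839) · (1402 - 358) = ½ · 522 · 1044 = 272484.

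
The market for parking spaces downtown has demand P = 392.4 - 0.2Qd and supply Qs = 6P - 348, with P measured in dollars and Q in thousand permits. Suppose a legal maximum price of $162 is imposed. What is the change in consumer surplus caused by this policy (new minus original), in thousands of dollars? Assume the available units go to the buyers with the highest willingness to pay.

21657.6

Rearranging demand gives Qd = 1962 - 5P. Equilibrium: 1962 - 5P = 6P - 348, so 2310 = 11P and P* = 210, Q* = 912.
The ceiling of 162 is below the equilibrium price 210, so it binds.
At P = 162: Qd = 1962 - 5·162 = 1152 and Qs = 6·162 - 348 = 624.
Consumer surplus without the control is ½ · (392.4 - 210) · 912 = 83174.4.
With the ceiling, 624 units are sold at 162 (assume they go to the highest-value buyers). The demand price at Q = 624 is 267.6, so CS = ½ · [(392.4 - 162) + (267.6 - 162)] · 624 = 104832.
Change in consumer surplus = 104832 - 83174.4 = 21657.6.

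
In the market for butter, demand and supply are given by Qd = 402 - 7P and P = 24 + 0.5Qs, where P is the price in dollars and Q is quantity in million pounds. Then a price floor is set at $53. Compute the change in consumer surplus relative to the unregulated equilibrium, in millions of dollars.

Rearranging supply gives Qs = 2P - 48. Equilibrium: 402 - 7P = 2P - 48, so 450 = 9P and P* = 50, Q* = 52.
Since 53 > 50, the floor is binding.
At P = 53: Qd = 402 - 7·53 = 31 and Qs = 2·53 - 48 = 58.
Consumer surplus without the control is ½ · (402/7 - 50) · 52 = 1352/7.
With the floor, consumers buy 31 units at 53, so CS = ½ · (402/7 - 53) · 31 = 961/14.
Change in consumer surplus = 961/14 - 1352/7 = -124.5.

-124.5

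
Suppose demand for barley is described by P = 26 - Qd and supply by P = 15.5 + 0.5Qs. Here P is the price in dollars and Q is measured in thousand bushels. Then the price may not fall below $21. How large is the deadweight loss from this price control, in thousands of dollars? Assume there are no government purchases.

Rearranging demand gives Qd = 26 - P; rearranging supply gives Qs = 2P - 31. In a free market, 26 - P = 2P - 31 gives the equilibrium P* = 19, Q* = 7.
Because the floor (21) lies above the market-clearing price, it is binding.
At P = 21: Qd = 26 - 21 = 5 and Qs = 2·21 - 31 = 11.
Quantity traded falls to 5. At Q = 5 the demand price is 26 - 5 = 21 and the supply price is (31 + 5)/2 = 18.
Deadweight loss = ½ · (21 - 18) · (7 - 5) = ½ · 3 · 2 = 3.

3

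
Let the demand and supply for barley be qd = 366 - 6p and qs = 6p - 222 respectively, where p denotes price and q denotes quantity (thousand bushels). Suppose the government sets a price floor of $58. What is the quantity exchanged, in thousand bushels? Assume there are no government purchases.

18

Equilibrium: 366 - 6p = 6p - 222, so 588 = 12p and p* = 49, q* = 72.
The floor of 58 is above the equilibrium price 49, so it binds.
At p = 58: qd = 366 - 6·58 = 18 and qs = 6·58 - 222 = 126.
The quantity actually transacted is the short side, demand: 18.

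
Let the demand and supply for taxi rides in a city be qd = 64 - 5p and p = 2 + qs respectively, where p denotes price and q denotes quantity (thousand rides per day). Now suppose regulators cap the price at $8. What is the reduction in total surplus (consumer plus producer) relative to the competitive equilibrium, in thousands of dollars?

5.4

Rearranging supply gives qs = p - 2. Equilibrium: 64 - 5p = p - 2, so 66 = 6p and p* = 11, q* = 9.
Since 8 < 11, the ceiling is binding.
At p = 8: qd = 64 - 5·8 = 24 and qs = 8 - 2 = 6.
Quantity traded falls to 6. At q = 6 the demand price is (64 - 6)/5 = 11.6 and the supply price is 2 + 6 = 8.
Deadweight loss = ½ · (11.6 - 8) · (9 - 6) = ½ · 3.6 · 3 = 5.4.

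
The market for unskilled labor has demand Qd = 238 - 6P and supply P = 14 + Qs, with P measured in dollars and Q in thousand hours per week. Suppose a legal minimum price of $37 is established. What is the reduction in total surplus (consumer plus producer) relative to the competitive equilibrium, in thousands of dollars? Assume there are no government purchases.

21

Rearranging supply gives Qs = P - 14. Equilibrium: 238 - 6P = P - 14, so 252 = 7P and P* = 36, Q* = 22.
Since 37 > 36, the floor is binding.
At P = 37: Qd = 238 - 6·37 = 16 and Qs = 37 - 14 = 23.
Quantity traded falls to 16. At Q = 16 the demand price is (238 - 16)/6 = 37 and the supply price is 14 + 16 = 30.
Deadweight loss = ½ · (37 - 30) · (22 - 16) = ½ · 7 · 6 = 21.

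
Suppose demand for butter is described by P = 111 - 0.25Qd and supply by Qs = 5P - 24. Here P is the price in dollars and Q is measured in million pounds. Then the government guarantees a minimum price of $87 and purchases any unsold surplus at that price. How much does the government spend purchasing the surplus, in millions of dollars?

27405

Rearranging demand gives Qd = 444 - 4P. Setting quantity demanded equal to quantity supplied, 444 - 4P = 5P - 24, gives P* = 52 and Q* = 236.
The floor of 87 is above the equilibrium price 52, so it binds.
At P = 87: Qd = 444 - 4·87 = 96 and Qs = 5·87 - 24 = 411.
Surplus = Qs - Qd = 315.
Government expenditure = surplus × support price = 315 × 87 = 27405.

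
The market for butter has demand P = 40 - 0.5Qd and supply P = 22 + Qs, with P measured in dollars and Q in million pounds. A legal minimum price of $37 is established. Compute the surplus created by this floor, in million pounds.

Rearranging demand gives Qd = 80 - 2P; rearranging supply gives Qs = P - 22. Equilibrium: 80 - 2P = P - 22, so 102 = 3P and P* = 34, Q* = 12.
Since 37 > 34, the floor is binding.
At P = 37: Qd = 80 - 2·37 = 6 and Qs = 37 - 22 = 15.
Surplus = Qs - Qd = 15 - 6 = 9.

9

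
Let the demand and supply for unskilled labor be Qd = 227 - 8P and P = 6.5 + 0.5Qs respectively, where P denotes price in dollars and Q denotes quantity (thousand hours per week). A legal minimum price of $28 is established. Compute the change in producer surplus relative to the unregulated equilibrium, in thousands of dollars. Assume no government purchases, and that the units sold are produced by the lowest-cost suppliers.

-244

Rearranging supply gives Qs = 2P - 13. Without the control the market clears where 227 - 8P = 2P - 13, i.e. P* = 24 and Q* = 35.
Because the floor (28) lies above the market-clearing price, it is binding.
At P = 28: Qd = 227 - 8·28 = 3 and Qs = 2·28 - 13 = 43.
Producer surplus without the control is ½ · (24 - 6.5) · 35 = 306.25.
With the floor, 3 units are sold at 28. The supply price at Q = 3 is 8, so PS = ½ · [(28 - 6.5) + (28 - 8)] · 3 = 62.25.
Change in producer surplus = 62.25 - 306.25 = -244.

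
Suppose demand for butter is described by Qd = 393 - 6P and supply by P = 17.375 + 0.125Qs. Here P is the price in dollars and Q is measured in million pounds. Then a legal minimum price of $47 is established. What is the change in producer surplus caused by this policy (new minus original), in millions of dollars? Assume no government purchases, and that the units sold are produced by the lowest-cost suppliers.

Rearranging supply gives Qs = 8P - 139. In a free market, 393 - 6P = 8P - 139 gives the equilibrium P* = 38, Q* = 165.
The floor of 47 is above the equilibrium price 38, so it binds.
At P = 47: Qd = 393 - 6·47 = 111 and Qs = 8·47 - 139 = 237.
Producer surplus without the control is ½ · (38 - 17.375) · 165 = 1701.5625.
With the floor, 111 units are sold at 47. The supply price at Q = 111 is 31.25, so PS = ½ · [(47 - 17.375) + (47 - 31.25)] · 111 = 2518.3125.
Change in producer surplus = 2518.3125 - 1701.5625 = 816.75.

816.75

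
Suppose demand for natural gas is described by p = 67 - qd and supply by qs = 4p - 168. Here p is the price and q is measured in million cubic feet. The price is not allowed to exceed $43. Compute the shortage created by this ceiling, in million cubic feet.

Rearranging demand gives qd = 67 - p. In a free market, 67 - p = 4p - 168 gives the equilibrium p* = 47, q* = 20.
Because the ceiling (43) lies below the market-clearing price, it is binding.
At p = 43: qd = 67 - 43 = 24 and qs = 4·43 - 168 = 4.
Shortage = qd - qs = 24 - 4 = 20.

20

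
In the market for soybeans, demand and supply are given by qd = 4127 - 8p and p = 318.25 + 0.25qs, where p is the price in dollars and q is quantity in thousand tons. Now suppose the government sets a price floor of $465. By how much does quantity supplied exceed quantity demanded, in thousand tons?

Rearranging supply gives qs = 4p - 1273. Setting quantity demanded equal to quantity supplied, 4127 - 8p = 4p - 1273, gives p* = 450 and q* = 527.
The floor of 465 is above the equilibrium price 450, so it binds.
At p = 465: qd = 4127 - 8·465 = 407 and qs = 4·465 - 1273 = 587.
Surplus = qs - qd = 587 - 407 = 180.

180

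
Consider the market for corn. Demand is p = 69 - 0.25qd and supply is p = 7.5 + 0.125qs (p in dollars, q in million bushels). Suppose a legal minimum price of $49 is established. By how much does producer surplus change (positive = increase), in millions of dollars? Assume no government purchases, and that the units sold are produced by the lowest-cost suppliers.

1239

Rearranging demand gives qd = 276 - 4p; rearranging supply gives qs = 8p - 60. Without the control the market clears where 276 - 4p = 8p - 60, i.e. p* = 28 and q* = 164.
Because the floor (49) lies above the market-clearing price, it is binding.
At p = 49: qd = 276 - 4·49 = 80 and qs = 8·49 - 60 = 332.
Producer surplus without the control is ½ · (28 - 7.5) · 164 = 1681.
With the floor, 80 units are sold at 49. The supply price at q = 80 is 17.5, so PS = ½ · [(49 - 7.5) + (49 - 17.5)] · 80 = 2920.
Change in producer surplus = 2920 - 1681 = 1239.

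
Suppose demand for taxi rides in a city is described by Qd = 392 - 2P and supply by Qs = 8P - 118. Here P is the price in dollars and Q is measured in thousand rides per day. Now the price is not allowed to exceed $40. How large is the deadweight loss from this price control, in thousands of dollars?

2420

Without the control the market clears where 392 - 2P = 8P - 118, i.e. P* = 51 and Q* = 290.
Because the ceiling (40) lies below the market-clearing price, it is binding.
At P = 40: Qd = 392 - 2·40 = 312 and Qs = 8·40 - 118 = 202.
Quantity traded falls to 202. At Q = 202 the demand price is (392 - 202)/2 = 95 and the supply price is (118 + 202)/8 = 40.
Deadweight loss = ½ · (95 - 40) · (290 - 202) = ½ · 55 · 88 = 2420.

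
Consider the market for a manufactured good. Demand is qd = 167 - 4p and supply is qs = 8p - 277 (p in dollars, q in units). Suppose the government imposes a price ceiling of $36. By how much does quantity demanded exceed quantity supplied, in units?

12

In a free market, 167 - 4p = 8p - 277 gives the equilibrium p* = 37, q* = 19.
The ceiling of 36 is below the equilibrium price 37, so it binds.
At p = 36: qd = 167 - 4·36 = 23 and qs = 8·36 - 277 = 11.
Shortage = qd - qs = 23 - 11 = 12.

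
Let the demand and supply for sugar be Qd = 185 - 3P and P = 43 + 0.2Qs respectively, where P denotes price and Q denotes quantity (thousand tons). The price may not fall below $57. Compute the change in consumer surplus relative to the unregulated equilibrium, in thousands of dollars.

Rearranging supply gives Qs = 5P - 215. In a free market, 185 - 3P = 5P - 215 gives the equilibrium P* = 50, Q* = 35.
Because the floor (57) lies above the market-clearing price, it is binding.
At P = 57: Qd = 185 - 3·57 = 14 and Qs = 5·57 - 215 = 70.
Consumer surplus without the control is ½ · (185/3 - 50) · 35 = 1225/6.
With the floor, consumers buy 14 units at 57, so CS = ½ · (185/3 - 57) · 14 = 98/3.
Change in consumer surplus = 98/3 - 1225/6 = -171.5.

-171.5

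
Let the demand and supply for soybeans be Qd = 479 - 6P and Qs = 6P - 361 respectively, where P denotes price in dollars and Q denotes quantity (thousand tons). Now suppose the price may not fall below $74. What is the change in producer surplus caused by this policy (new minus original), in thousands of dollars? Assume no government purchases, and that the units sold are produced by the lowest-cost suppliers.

92

Equilibrium: 479 - 6P = 6P - 361, so 840 = 12P and P* = 70, Q* = 59.
Since 74 > 70, the floor is binding.
At P = 74: Qd = 479 - 6·74 = 35 and Qs = 6·74 - 361 = 83.
Producer surplus without the control is ½ · (70 - 361/6) · 59 = 3481/12.
With the floor, 35 units are sold at 74. The supply price at Q = 35 is 66, so PS = ½ · [(74 - 361/6) + (74 - 66)] · 35 = 4585/12.
Change in producer surplus = 4585/12 - 3481/12 = 92.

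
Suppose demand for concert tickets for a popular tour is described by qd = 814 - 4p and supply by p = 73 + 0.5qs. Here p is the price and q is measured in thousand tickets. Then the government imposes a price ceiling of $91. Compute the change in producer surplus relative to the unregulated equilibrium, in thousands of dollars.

-7245

Rearranging supply gives qs = 2p - 146. Without the control the market clears where 814 - 4p = 2p - 146, i.e. p* = 160 and q* = 174.
Because the ceiling (91) lies below the market-clearing price, it is binding.
At p = 91: qd = 814 - 4·91 = 450 and qs = 2·91 - 146 = 36.
Producer surplus without the control is ½ · (160 - 73) · 174 = 7569.
With the ceiling, producers sell 36 units at 91, so PS = ½ · (91 - 73) · 36 = 324.
Change in producer surplus = 324 - 7569 = -7245.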